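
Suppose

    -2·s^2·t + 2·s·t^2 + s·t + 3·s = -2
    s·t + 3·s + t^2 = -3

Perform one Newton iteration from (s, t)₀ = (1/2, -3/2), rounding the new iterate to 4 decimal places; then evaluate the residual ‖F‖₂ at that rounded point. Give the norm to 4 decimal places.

At (1/2, -3/2): F = (5.7500, 6.0000).
Jacobian J = [[-4·s·t + 2·t^2 + t + 3, -2·s^2 + 4·s·t + s], [t + 3, s + 2·t]].
At the point, J = [[9.0000, -3.0000], [1.5000, -2.5000]] (det J = -18.0000).
Solving J·Δ = −F gives Δ = (0.2014, 2.5208).
Then the next iterate is (s, t)₁ = (0.7014, 1.0208).
Re-evaluating at (0.7014, 1.0208): F = (5.277563, 6.862222), so ‖F‖₂ = 8.6569.

8.6569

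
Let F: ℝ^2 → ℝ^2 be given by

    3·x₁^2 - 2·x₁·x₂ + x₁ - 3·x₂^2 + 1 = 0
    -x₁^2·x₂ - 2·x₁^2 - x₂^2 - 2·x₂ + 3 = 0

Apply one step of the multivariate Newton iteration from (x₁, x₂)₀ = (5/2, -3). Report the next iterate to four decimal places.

At (5/2, -3): F = (10.2500, 6.2500).
Jacobian J = [[6·x₁ - 2·x₂ + 1, -2·x₁ - 6·x₂], [-2·x₁·x₂ - 4·x₁, -x₁^2 - 2·x₂ - 2]].
At the point, J = [[22.0000, 13.0000], [5.0000, -2.2500]] (det J = -114.5000).
Solving J·Δ = −F gives Δ = (-0.9110, 0.7533).
Then the next iterate is (x₁, x₂)₁ = (1.5890, -2.2467).

(1.5890, -2.2467)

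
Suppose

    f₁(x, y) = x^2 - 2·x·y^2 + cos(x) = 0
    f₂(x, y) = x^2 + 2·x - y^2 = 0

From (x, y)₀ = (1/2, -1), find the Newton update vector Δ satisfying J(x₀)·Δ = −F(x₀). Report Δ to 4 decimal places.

At (1/2, -1): F = (0.127583, 0.2500).
Jacobian J = [[2·x - 2·y^2 - sin(x), -4·x·y], [2·x + 2, -2·y]].
At the point, J = [[-1.479426, 2.0000], [3.0000, 2.0000]] (det J = -8.958851).
Solving J·Δ = −F gives Δ = (-0.0273, -0.0840).

(-0.0273, -0.0840)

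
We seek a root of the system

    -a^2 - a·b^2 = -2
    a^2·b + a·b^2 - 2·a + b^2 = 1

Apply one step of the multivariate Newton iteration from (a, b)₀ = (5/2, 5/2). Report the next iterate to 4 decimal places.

(1.1459, 2.1286)

At (5/2, 5/2): F = (-19.8750, 31.5000).
Jacobian J = [[-2·a - b^2, -2·a·b], [2·a·b + b^2 - 2, a^2 + 2·a·b + 2·b]].
At the point, J = [[-11.2500, -12.5000], [16.7500, 23.7500]] (det J = -57.8125).
Solving J·Δ = −F gives Δ = (-1.3541, -0.3714).
Then the next iterate is (a, b)₁ = (1.1459, 2.1286).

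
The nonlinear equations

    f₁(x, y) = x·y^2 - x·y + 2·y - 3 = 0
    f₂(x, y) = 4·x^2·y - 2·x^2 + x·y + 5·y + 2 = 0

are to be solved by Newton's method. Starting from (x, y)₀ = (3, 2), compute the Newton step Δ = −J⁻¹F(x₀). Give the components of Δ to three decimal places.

(-1.467, -0.370)

At (3, 2): F = (7.000, 72.000).
Jacobian J = [[y^2 - y, 2·x·y - x + 2], [8·x·y - 4·x + y, 4·x^2 + x + 5]].
At the point, J = [[2.000, 11.000], [38.000, 44.000]] (det J = -330.000).
Solving J·Δ = −F gives Δ = (-1.467, -0.370).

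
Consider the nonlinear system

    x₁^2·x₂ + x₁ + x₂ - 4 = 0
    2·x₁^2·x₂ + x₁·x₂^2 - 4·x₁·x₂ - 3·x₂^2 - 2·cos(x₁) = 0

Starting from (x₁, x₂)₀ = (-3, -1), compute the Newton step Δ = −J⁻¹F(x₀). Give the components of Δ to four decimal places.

At (-3, -1): F = (-17.0000, -34.020015).
Jacobian J = [[2·x₁·x₂ + 1, x₁^2 + 1], [4·x₁·x₂ + x₂^2 - 4·x₂ + 2·sin(x₁), 2·x₁^2 + 2·x₁·x₂ - 4·x₁ - 6·x₂]].
At the point, J = [[7.0000, 10.0000], [16.717760, 42.0000]] (det J = 126.822400).
Solving J·Δ = −F gives Δ = (2.9474, -0.3632).

(2.9474, -0.3632)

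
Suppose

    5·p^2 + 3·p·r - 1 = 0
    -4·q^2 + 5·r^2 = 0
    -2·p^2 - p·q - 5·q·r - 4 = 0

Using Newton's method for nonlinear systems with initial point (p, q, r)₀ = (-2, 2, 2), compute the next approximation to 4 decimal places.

(-0.9873, 0.7547, 0.8038)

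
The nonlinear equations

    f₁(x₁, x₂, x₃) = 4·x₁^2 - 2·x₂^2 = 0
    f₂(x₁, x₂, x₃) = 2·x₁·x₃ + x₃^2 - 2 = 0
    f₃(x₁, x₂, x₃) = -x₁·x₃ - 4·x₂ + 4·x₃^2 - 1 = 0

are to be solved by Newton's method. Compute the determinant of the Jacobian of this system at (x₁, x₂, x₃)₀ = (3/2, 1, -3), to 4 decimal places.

J = [[8·x₁, -4·x₂, 0], [2·x₃, 0, 2·x₁ + 2·x₃], [-x₃, -4, -x₁ + 8·x₃]].
At the point, J = [[12.0000, -4.0000, 0.0000], [-6.0000, 0.0000, -3.0000], [3.0000, -4.0000, -25.5000]].
det J = 504.0000.

504.0000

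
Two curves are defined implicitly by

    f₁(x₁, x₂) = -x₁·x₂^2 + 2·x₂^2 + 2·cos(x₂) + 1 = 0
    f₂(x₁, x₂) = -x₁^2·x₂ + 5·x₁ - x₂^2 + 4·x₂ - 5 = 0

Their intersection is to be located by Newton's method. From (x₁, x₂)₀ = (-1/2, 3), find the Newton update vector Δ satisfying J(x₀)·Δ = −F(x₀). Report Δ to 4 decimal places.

(0.2959, -1.2812)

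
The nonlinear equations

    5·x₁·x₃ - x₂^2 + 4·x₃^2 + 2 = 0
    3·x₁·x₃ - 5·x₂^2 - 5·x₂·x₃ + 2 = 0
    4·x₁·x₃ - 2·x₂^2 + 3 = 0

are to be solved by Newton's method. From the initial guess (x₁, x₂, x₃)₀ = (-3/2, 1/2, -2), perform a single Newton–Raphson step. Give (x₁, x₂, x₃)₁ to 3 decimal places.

(-0.292, 0.246, -1.110)

At (-3/2, 1/2, -2): F = (32.750, 14.750, 14.500).
Jacobian J = [[5·x₃, -2·x₂, 5·x₁ + 8·x₃], [3·x₃, -10·x₂ - 5·x₃, 3·x₁ - 5·x₂], [4·x₃, -4·x₂, 4·x₁]].
At the point, J = [[-10.000, -1.000, -23.500], [-6.000, 5.000, -7.000], [-8.000, -2.000, -6.000]] (det J = -802.000).
Solving J·Δ = −F gives Δ = (1.208, -0.254, 0.890).
Then the next iterate is (x₁, x₂, x₃)₁ = (-0.292, 0.246, -1.110).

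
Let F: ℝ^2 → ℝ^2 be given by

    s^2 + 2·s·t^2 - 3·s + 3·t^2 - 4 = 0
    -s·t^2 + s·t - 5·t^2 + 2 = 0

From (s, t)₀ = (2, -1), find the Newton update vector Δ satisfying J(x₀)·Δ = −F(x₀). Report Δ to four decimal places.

(4.1000, 0.9500)

At (2, -1): F = (1.0000, -7.0000).
Jacobian J = [[2·s + 2·t^2 - 3, 4·s·t + 6·t], [-t^2 + t, -2·s·t + s - 10·t]].
At the point, J = [[3.0000, -14.0000], [-2.0000, 16.0000]] (det J = 20.0000).
Solving J·Δ = −F gives Δ = (4.1000, 0.9500).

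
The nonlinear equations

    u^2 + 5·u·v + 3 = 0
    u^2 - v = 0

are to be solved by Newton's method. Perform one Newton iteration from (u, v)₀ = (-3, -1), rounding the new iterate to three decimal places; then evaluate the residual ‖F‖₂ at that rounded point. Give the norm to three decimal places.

At (-3, -1): F = (27.000, 10.000).
Jacobian J = [[2·u + 5·v, 5·u], [2·u, -1]].
At the point, J = [[-11.000, -15.000], [-6.000, -1.000]] (det J = -79.000).
Solving J·Δ = −F gives Δ = (1.557, 0.658).
Then the next iterate is (u, v)₁ = (-1.443, -0.342).
Re-evaluating at (-1.443, -0.342): F = (7.54978, 2.42425), so ‖F‖₂ = 7.929.

7.929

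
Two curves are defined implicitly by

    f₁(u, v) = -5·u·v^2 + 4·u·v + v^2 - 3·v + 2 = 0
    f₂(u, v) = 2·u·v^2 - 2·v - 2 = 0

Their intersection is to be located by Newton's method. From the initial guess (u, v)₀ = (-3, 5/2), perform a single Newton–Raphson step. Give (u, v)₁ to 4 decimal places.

At (-3, 5/2): F = (64.5000, -44.5000).
Jacobian J = [[-5·v^2 + 4·v, -10·u·v + 4·u + 2·v - 3], [2·v^2, 4·u·v - 2]].
At the point, J = [[-21.2500, 65.0000], [12.5000, -32.0000]] (det J = -132.5000).
Solving J·Δ = −F gives Δ = (6.2528, 1.0519).
Then the next iterate is (u, v)₁ = (3.2528, 3.5519).

(3.2528, 3.5519)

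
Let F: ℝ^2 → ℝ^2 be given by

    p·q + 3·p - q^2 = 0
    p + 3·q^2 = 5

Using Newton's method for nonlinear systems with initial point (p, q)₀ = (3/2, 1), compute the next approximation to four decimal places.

(0.2857, 1.2857)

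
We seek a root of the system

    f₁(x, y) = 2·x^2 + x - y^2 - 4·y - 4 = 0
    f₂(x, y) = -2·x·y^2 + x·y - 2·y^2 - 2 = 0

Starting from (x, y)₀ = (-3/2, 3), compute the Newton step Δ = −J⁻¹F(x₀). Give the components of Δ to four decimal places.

At (-3/2, 3): F = (-22.0000, 2.5000).
Jacobian J = [[4·x + 1, -2·y - 4], [-2·y^2 + y, -4·x·y + x - 4·y]].
At the point, J = [[-5.0000, -10.0000], [-15.0000, 4.5000]] (det J = -172.5000).
Solving J·Δ = −F gives Δ = (-0.4290, -1.9855).

(-0.4290, -1.9855)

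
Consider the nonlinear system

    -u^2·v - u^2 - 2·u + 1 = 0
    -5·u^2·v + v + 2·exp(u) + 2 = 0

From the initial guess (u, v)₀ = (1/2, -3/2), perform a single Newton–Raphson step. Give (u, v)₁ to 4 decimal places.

(0.0489, 1.7066)

At (1/2, -3/2): F = (0.1250, 5.672443).
Jacobian J = [[-2·u·v - 2·u - 2, -u^2], [-10·u·v + 2·exp(u), -5·u^2 + 1]].
At the point, J = [[-1.5000, -0.2500], [10.797443, -0.2500]] (det J = 3.074361).
Solving J·Δ = −F gives Δ = (-0.4511, 3.2066).
Then the next iterate is (u, v)₁ = (0.0489, 1.7066).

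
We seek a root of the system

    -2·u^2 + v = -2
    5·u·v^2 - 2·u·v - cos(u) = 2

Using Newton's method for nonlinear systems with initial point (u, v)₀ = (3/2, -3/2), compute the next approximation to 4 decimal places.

At (3/2, -3/2): F = (-4.0000, 19.304263).
Jacobian J = [[-4·u, 1], [5·v^2 - 2·v + sin(u), 10·u·v - 2·u]].
At the point, J = [[-6.0000, 1.0000], [15.247495, -25.5000]] (det J = 137.752505).
Solving J·Δ = −F gives Δ = (-0.6003, 0.3981).
Then the next iterate is (u, v)₁ = (0.8997, -1.1019).

(0.8997, -1.1019)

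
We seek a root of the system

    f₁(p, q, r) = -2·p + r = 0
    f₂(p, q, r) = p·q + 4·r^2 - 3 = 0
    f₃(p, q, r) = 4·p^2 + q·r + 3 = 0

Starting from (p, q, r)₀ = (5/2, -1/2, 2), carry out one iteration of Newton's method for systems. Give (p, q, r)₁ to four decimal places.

(-1.0968, 20.9194, -2.1935)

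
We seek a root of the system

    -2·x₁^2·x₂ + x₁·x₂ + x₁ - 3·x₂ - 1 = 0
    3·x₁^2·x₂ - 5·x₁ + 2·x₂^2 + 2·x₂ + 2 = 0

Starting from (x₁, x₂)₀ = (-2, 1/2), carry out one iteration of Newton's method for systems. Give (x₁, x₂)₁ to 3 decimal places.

(-0.155, 0.550)

At (-2, 1/2): F = (-9.500, 19.500).
Jacobian J = [[-4·x₁·x₂ + x₂ + 1, -2·x₁^2 + x₁ - 3], [6·x₁·x₂ - 5, 3·x₁^2 + 4·x₂ + 2]].
At the point, J = [[5.500, -13.000], [-11.000, 16.000]] (det J = -55.000).
Solving J·Δ = −F gives Δ = (1.845, 0.050).
Then the next iterate is (x₁, x₂)₁ = (-0.155, 0.550).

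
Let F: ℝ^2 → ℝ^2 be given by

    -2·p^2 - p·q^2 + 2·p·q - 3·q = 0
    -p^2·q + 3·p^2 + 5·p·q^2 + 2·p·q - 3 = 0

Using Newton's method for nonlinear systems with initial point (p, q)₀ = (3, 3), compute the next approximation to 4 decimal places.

(1.3667, 2.2333)

At (3, 3): F = (-36.0000, 150.0000).
Jacobian J = [[-4·p - q^2 + 2·q, -2·p·q + 2·p - 3], [-2·p·q + 6·p + 5·q^2 + 2·q, -p^2 + 10·p·q + 2·p]].
At the point, J = [[-15.0000, -15.0000], [51.0000, 87.0000]] (det J = -540.0000).
Solving J·Δ = −F gives Δ = (-1.6333, -0.7667).
Then the next iterate is (p, q)₁ = (1.3667, 2.2333).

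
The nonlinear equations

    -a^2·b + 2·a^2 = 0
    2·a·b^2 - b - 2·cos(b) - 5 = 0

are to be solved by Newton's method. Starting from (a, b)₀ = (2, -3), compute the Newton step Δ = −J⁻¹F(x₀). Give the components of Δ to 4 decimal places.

(-0.8342, 0.8292)

At (2, -3): F = (20.0000, 35.979985).
Jacobian J = [[-2·a·b + 4·a, -a^2], [2·b^2, 4·a·b + 2·sin(b) - 1]].
At the point, J = [[20.0000, -4.0000], [18.0000, -25.282240]] (det J = -433.644800).
Solving J·Δ = −F gives Δ = (-0.8342, 0.8292).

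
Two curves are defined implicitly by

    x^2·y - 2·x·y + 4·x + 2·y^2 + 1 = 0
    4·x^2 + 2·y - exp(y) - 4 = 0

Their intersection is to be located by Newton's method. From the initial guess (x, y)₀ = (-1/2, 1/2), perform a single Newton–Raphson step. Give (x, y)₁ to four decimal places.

(-1.3576, 1.1212)

At (-1/2, 1/2): F = (0.1250, -3.648721).
Jacobian J = [[2·x·y - 2·y + 4, x^2 - 2·x + 4·y], [8·x, -exp(y) + 2]].
At the point, J = [[2.5000, 3.2500], [-4.0000, 0.351279]] (det J = 13.878197).
Solving J·Δ = −F gives Δ = (-0.8576, 0.6212).
Then the next iterate is (x, y)₁ = (-1.3576, 1.1212).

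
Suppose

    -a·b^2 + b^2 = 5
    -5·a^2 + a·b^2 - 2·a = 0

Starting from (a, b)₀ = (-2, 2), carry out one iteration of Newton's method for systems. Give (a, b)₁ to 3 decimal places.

(-1.000, 1.750)

At (-2, 2): F = (7.000, -24.000).
Jacobian J = [[-b^2, -2·a·b + 2·b], [-10·a + b^2 - 2, 2·a·b]].
At the point, J = [[-4.000, 12.000], [22.000, -8.000]] (det J = -232.000).
Solving J·Δ = −F gives Δ = (1.000, -0.250).
Then the next iterate is (a, b)₁ = (-1.000, 1.750).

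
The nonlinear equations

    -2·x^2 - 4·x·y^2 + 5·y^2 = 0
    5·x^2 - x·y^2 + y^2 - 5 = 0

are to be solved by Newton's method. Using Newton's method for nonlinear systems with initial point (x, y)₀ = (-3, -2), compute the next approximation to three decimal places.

(-1.662, -1.343)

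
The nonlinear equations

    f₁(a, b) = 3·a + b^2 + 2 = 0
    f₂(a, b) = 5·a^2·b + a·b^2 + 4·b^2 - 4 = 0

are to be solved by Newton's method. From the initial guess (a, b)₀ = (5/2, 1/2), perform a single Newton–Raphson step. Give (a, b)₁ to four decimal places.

At (5/2, 1/2): F = (9.7500, 13.2500).
Jacobian J = [[3, 2·b], [10·a·b + b^2, 5·a^2 + 2·a·b + 8·b]].
At the point, J = [[3.0000, 1.0000], [12.7500, 37.7500]] (det J = 100.5000).
Solving J·Δ = −F gives Δ = (-3.5305, 0.8414).
Then the next iterate is (a, b)₁ = (-1.0305, 1.3414).

(-1.0305, 1.3414)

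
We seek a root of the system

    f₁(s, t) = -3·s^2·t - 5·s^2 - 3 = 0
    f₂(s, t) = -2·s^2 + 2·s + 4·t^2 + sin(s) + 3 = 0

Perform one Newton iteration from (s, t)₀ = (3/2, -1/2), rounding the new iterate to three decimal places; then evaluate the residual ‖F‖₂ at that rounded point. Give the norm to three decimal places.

At (3/2, -1/2): F = (-10.875, 3.49749).
Jacobian J = [[-6·s·t - 10·s, -3·s^2], [-4·s + cos(s) + 2, 8·t]].
At the point, J = [[-10.500, -6.750], [-3.92926, -4.000]] (det J = 15.47748).
Solving J·Δ = −F gives Δ = (-4.336, 5.134).
Then the next iterate is (s, t)₁ = (-2.836, 4.634).
Re-evaluating at (-2.836, 4.634): F = (-155.02682, 66.83717), so ‖F‖₂ = 168.821.

168.821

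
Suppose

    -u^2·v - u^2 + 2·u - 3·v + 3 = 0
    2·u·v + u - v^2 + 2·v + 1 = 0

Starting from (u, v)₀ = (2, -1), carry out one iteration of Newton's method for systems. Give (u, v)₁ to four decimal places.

(-3.7778, -1.2222)

At (2, -1): F = (10.0000, -4.0000).
Jacobian J = [[-2·u·v - 2·u + 2, -u^2 - 3], [2·v + 1, 2·u - 2·v + 2]].
At the point, J = [[2.0000, -7.0000], [-1.0000, 8.0000]] (det J = 9.0000).
Solving J·Δ = −F gives Δ = (-5.7778, -0.2222).
Then the next iterate is (u, v)₁ = (-3.7778, -1.2222).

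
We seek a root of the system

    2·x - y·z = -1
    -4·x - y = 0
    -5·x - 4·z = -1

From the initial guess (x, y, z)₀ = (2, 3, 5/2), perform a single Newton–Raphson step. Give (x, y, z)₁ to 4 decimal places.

At (2, 3, 5/2): F = (-2.5000, -11.0000, -19.0000).
Jacobian J = [[2, -z, -y], [-4, -1, 0], [-5, 0, -4]].
At the point, J = [[2.0000, -2.5000, -3.0000], [-4.0000, -1.0000, 0.0000], [-5.0000, 0.0000, -4.0000]] (det J = 63.0000).
Solving J·Δ = −F gives Δ = (-2.4921, -1.0317, -1.6349).
Then the next iterate is (x, y, z)₁ = (-0.4921, 1.9683, 0.8651).

(-0.4921, 1.9683, 0.8651)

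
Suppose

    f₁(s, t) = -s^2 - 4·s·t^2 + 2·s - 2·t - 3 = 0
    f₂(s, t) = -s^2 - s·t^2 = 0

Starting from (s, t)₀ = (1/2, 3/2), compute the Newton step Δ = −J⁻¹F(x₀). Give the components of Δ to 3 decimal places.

At (1/2, 3/2): F = (-9.750, -1.375).
Jacobian J = [[-2·s - 4·t^2 + 2, -8·s·t - 2], [-2·s - t^2, -2·s·t]].
At the point, J = [[-8.000, -8.000], [-3.250, -1.500]] (det J = -14.000).
Solving J·Δ = −F gives Δ = (0.259, -1.478).

(0.259, -1.478)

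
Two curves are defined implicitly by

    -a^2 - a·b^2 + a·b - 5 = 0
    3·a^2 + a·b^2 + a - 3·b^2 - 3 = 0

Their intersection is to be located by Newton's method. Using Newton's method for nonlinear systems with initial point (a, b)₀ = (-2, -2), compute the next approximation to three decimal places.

At (-2, -2): F = (3.000, -13.000).
Jacobian J = [[-2·a - b^2 + b, -2·a·b + a], [6·a + b^2 + 1, 2·a·b - 6·b]].
At the point, J = [[-2.000, -10.000], [-7.000, 20.000]] (det J = -110.000).
Solving J·Δ = −F gives Δ = (-0.636, 0.427).
Then the next iterate is (a, b)₁ = (-2.636, -1.573).

(-2.636, -1.573)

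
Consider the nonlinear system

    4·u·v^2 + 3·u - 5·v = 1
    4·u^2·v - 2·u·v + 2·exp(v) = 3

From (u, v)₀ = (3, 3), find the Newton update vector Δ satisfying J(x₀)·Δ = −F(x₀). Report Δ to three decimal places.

(-0.850, -1.012)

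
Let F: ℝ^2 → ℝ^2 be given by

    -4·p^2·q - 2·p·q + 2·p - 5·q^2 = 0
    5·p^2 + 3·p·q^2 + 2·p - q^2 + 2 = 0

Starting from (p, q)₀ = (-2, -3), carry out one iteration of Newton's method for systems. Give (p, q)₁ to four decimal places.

(-1.8567, -1.9593)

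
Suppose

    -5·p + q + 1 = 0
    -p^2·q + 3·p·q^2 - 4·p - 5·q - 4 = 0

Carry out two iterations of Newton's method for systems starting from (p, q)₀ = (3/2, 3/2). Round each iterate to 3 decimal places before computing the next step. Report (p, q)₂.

(0.840, 3.199)

At (3/2, 3/2): F = (-5.000, -10.750).
Jacobian J = [[-5, 1], [-2·p·q + 3·q^2 - 4, -p^2 + 6·p·q - 5]].
At the point, J = [[-5.000, 1.000], [-1.750, 6.250]] (det J = -29.500).
Solving J·Δ = −F gives Δ = (-0.695, 1.525).
Then the next iterate is (p, q)₁ = (0.805, 3.025).
Round to (0.805, 3.025) and repeat: F = (0.000, -2.20652), J = [[-5.000, 1.000], [18.58163, 8.96272]].
Δ = (0.035, 0.174), so (p, q)₂ = (0.840, 3.199).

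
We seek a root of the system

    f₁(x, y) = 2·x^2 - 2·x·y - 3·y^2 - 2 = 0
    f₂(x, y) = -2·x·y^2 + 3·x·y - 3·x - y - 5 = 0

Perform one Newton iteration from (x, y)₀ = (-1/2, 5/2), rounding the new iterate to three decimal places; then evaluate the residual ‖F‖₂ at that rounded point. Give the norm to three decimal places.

At (-1/2, 5/2): F = (-17.750, -3.500).
Jacobian J = [[4·x - 2·y, -2·x - 6·y], [-2·y^2 + 3·y - 3, -4·x·y + 3·x - 1]].
At the point, J = [[-7.000, -14.000], [-8.000, 2.500]] (det J = -129.500).
Solving J·Δ = −F gives Δ = (-0.721, -0.907).
Then the next iterate is (x, y)₁ = (-1.221, 1.593).
Re-evaluating at (-1.221, 1.593): F = (-2.74116, -2.56822), so ‖F‖₂ = 3.756.

3.756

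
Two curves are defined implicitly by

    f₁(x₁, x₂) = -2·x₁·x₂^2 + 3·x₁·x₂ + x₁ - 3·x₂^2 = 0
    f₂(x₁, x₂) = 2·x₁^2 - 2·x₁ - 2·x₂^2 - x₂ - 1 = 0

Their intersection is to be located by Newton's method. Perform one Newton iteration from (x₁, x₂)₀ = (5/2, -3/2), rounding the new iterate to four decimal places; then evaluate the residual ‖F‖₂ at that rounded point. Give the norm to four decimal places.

7.3815

At (5/2, -3/2): F = (-26.7500, 3.5000).
Jacobian J = [[-2·x₂^2 + 3·x₂ + 1, -4·x₁·x₂ + 3·x₁ - 6·x₂], [4·x₁ - 2, -4·x₂ - 1]].
At the point, J = [[-8.0000, 31.5000], [8.0000, 5.0000]] (det J = -292.0000).
Solving J·Δ = −F gives Δ = (-0.8356, 0.6370).
Then the next iterate is (x₁, x₂)₁ = (1.6644, -0.8630).
Re-evaluating at (1.6644, -0.8630): F = (-7.358226, 0.585117), so ‖F‖₂ = 7.3815.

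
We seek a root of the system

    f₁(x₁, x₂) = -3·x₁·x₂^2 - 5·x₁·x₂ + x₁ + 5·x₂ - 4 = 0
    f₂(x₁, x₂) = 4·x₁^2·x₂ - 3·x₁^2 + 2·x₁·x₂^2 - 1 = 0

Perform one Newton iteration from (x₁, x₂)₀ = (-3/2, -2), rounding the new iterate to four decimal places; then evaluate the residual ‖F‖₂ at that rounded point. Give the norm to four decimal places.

63.9476

At (-3/2, -2): F = (-12.5000, -37.7500).
Jacobian J = [[-3·x₂^2 - 5·x₂ + 1, -6·x₁·x₂ - 5·x₁ + 5], [8·x₁·x₂ - 6·x₁ + 2·x₂^2, 4·x₁^2 + 4·x₁·x₂]].
At the point, J = [[-1.0000, -5.5000], [41.0000, 21.0000]] (det J = 204.5000).
Solving J·Δ = −F gives Δ = (2.2989, -2.6907).
Then the next iterate is (x₁, x₂)₁ = (0.7989, -4.6907).
Re-evaluating at (0.7989, -4.6907): F = (-60.651390, 20.265945), so ‖F‖₂ = 63.9476.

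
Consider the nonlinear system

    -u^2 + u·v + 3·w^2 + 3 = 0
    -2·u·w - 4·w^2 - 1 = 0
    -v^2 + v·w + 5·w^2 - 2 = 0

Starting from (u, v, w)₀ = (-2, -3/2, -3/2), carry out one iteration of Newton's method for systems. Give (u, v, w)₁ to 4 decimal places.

(-0.8070, 0.8728, -0.7237)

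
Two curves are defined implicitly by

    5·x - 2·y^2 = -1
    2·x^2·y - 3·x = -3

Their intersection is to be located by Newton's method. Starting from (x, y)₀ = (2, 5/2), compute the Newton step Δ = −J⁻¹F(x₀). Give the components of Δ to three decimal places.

At (2, 5/2): F = (-1.500, 17.000).
Jacobian J = [[5, -4·y], [4·x·y - 3, 2·x^2]].
At the point, J = [[5.000, -10.000], [17.000, 8.000]] (det J = 210.000).
Solving J·Δ = −F gives Δ = (-0.752, -0.526).

(-0.752, -0.526)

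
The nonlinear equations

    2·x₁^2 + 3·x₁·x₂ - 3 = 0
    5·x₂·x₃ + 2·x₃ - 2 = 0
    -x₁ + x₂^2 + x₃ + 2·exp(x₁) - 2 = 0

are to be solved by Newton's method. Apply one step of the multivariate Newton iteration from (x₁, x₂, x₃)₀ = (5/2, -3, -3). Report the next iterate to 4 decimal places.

At (5/2, -3, -3): F = (-13.0000, 37.0000, 25.864988).
Jacobian J = [[4·x₁ + 3·x₂, 3·x₁, 0], [0, 5·x₃, 5·x₂ + 2], [2·exp(x₁) - 1, 2·x₂, 1]].
At the point, J = [[1.0000, 7.5000, 0.0000], [0.0000, -15.0000, -13.0000], [23.364988, -6.0000, 1.0000]] (det J = -2371.086322).
Solving J·Δ = −F gives Δ = (-0.6707, 1.8228, 0.7430).
Then the next iterate is (x₁, x₂, x₃)₁ = (1.8293, -1.1772, -2.2570).

(1.8293, -1.1772, -2.2570)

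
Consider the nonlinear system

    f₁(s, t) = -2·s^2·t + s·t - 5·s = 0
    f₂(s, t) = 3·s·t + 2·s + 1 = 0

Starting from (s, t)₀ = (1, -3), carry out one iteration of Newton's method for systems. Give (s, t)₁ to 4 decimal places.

(3.4000, 4.6000)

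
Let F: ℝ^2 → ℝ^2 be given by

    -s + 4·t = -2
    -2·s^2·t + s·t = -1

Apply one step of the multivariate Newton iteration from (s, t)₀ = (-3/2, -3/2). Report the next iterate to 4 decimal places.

At (-3/2, -3/2): F = (-2.5000, 10.0000).
Jacobian J = [[-1, 4], [-4·s·t + t, -2·s^2 + s]].
At the point, J = [[-1.0000, 4.0000], [-10.5000, -6.0000]] (det J = 48.0000).
Solving J·Δ = −F gives Δ = (0.5208, 0.7552).
Then the next iterate is (s, t)₁ = (-0.9792, -0.7448).

(-0.9792, -0.7448)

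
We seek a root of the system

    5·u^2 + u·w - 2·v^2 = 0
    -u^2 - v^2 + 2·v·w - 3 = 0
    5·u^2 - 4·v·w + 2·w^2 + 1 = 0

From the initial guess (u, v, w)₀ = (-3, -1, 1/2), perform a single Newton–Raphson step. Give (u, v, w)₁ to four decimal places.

At (-3, -1, 1/2): F = (41.5000, -14.0000, 48.5000).
Jacobian J = [[10·u + w, -4·v, u], [-2·u, -2·v + 2·w, 2·v], [10·u, -4·w, -4·v + 4·w]].
At the point, J = [[-29.5000, 4.0000, -3.0000], [6.0000, 3.0000, -2.0000], [-30.0000, -2.0000, 6.0000]] (det J = -551.0000).
Solving J·Δ = −F gives Δ = (1.5998, 1.8140, 0.5204).
Then the next iterate is (u, v, w)₁ = (-1.4002, 0.8140, 1.0204).

(-1.4002, 0.8140, 1.0204)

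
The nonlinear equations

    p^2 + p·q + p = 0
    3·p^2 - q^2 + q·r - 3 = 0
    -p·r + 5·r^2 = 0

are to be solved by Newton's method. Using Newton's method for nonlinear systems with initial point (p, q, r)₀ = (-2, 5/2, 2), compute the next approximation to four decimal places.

(-1.1361, 0.7840, 0.9876)

At (-2, 5/2, 2): F = (-3.0000, 7.7500, 24.0000).
Jacobian J = [[2·p + q + 1, p, 0], [6·p, -2·q + r, q], [-r, 0, -p + 10·r]].
At the point, J = [[-0.5000, -2.0000, 0.0000], [-12.0000, -3.0000, 2.5000], [-2.0000, 0.0000, 22.0000]] (det J = -485.0000).
Solving J·Δ = −F gives Δ = (0.8639, -1.7160, -1.0124).
Then the next iterate is (p, q, r)₁ = (-1.1361, 0.7840, 0.9876).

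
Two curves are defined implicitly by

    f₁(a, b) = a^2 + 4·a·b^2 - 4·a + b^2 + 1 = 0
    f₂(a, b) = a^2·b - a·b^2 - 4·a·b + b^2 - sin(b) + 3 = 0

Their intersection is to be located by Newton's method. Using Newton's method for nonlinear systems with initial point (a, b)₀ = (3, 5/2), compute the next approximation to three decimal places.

At (3, 5/2): F = (79.250, -17.59847).
Jacobian J = [[2·a + 4·b^2 - 4, 8·a·b + 2·b], [2·a·b - b^2 - 4·b, a^2 - 2·a·b - 4·a + 2·b - cos(b)]].
At the point, J = [[27.000, 65.000], [-1.250, -12.19886]] (det J = -248.11912).
Solving J·Δ = −F gives Δ = (0.714, -1.516).
Then the next iterate is (a, b)₁ = (3.714, 0.984).

(3.714, 0.984)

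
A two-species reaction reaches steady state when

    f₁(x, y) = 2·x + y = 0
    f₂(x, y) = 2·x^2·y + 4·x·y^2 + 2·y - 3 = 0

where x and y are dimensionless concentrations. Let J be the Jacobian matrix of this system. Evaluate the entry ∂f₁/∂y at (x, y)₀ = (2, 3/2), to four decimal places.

1.0000

∂f₁/∂y = 1.
At (2, 3/2) this is 1.0000.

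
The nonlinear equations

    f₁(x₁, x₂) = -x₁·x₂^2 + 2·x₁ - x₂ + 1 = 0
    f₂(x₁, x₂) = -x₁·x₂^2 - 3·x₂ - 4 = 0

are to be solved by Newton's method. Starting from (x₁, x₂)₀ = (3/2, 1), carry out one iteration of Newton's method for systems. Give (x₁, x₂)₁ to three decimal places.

At (3/2, 1): F = (1.500, -8.500).
Jacobian J = [[-x₂^2 + 2, -2·x₁·x₂ - 1], [-x₂^2, -2·x₁·x₂ - 3]].
At the point, J = [[1.000, -4.000], [-1.000, -6.000]] (det J = -10.000).
Solving J·Δ = −F gives Δ = (-4.300, -0.700).
Then the next iterate is (x₁, x₂)₁ = (-2.800, 0.300).

(-2.800, 0.300)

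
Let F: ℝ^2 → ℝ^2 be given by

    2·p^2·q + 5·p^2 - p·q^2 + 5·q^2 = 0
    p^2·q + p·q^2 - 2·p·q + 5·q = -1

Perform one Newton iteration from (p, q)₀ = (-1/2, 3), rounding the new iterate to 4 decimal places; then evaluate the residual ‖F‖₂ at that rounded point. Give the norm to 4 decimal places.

130.1249

At (-1/2, 3): F = (52.2500, 15.2500).
Jacobian J = [[4·p·q + 10·p - q^2, 2·p^2 - 2·p·q + 10·q], [2·p·q + q^2 - 2·q, p^2 + 2·p·q - 2·p + 5]].
At the point, J = [[-20.0000, 33.5000], [0.0000, 3.2500]] (det J = -65.0000).
Solving J·Δ = −F gives Δ = (-5.2471, -4.6923).
Then the next iterate is (p, q)₁ = (-5.7471, -1.6923).
Re-evaluating at (-5.7471, -1.6923): F = (84.133700, -99.267380), so ‖F‖₂ = 130.1249.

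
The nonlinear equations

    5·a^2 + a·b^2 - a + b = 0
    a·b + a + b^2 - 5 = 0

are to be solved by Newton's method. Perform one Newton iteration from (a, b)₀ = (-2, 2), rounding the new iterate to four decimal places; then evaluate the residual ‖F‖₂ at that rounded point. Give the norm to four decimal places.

120.8280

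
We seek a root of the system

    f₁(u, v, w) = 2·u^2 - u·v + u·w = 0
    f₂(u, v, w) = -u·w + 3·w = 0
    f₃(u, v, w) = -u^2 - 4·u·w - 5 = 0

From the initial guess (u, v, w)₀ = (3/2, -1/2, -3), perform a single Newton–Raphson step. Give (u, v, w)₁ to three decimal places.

(1.845, 3.115, -0.690)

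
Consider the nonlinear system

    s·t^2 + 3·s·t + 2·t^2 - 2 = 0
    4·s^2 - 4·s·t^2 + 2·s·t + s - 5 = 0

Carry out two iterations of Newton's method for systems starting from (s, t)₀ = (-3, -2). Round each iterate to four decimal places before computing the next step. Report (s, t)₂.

(-3.0333, 0.5275)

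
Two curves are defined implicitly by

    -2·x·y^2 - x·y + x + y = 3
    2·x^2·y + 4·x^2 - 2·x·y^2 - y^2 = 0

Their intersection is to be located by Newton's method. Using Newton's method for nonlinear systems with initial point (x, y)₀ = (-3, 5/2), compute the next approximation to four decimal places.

At (-3, 5/2): F = (41.5000, 112.2500).
Jacobian J = [[-2·y^2 - y + 1, -4·x·y - x + 1], [4·x·y + 8·x - 2·y^2, 2·x^2 - 4·x·y - 2·y]].
At the point, J = [[-14.0000, 34.0000], [-66.5000, 43.0000]] (det J = 1659.0000).
Solving J·Δ = −F gives Δ = (1.2248, -0.7162).
Then the next iterate is (x, y)₁ = (-1.7752, 1.7838).

(-1.7752, 1.7838)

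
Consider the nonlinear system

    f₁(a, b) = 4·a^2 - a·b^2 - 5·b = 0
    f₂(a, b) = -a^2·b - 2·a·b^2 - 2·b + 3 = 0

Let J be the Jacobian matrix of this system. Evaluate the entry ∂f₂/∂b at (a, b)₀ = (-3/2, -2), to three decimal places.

∂f₂/∂b = -a^2 - 4·a·b - 2.
At (-3/2, -2) this is -16.250.

-16.250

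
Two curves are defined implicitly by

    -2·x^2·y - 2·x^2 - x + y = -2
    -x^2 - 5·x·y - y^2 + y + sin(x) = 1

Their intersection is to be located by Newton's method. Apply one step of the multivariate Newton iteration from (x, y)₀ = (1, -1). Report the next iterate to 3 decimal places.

(0.668, -0.668)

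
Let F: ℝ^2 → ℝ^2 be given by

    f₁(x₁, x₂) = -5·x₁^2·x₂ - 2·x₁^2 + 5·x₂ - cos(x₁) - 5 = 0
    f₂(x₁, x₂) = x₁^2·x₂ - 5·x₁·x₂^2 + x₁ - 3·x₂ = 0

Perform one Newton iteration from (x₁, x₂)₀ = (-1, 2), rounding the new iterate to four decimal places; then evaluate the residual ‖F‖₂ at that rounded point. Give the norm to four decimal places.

At (-1, 2): F = (-7.540302, 15.0000).
Jacobian J = [[-10·x₁·x₂ - 4·x₁ + sin(x₁), -5·x₁^2 + 5], [2·x₁·x₂ - 5·x₂^2 + 1, x₁^2 - 10·x₁·x₂ - 3]].
At the point, J = [[23.158529, 0.0000], [-23.0000, 18.0000]] (det J = 416.853522).
Solving J·Δ = −F gives Δ = (0.3256, -0.4173).
Then the next iterate is (x₁, x₂)₁ = (-0.6744, 1.5827).
Re-evaluating at (-0.6744, 1.5827): F = (-2.376394, 3.743992), so ‖F‖₂ = 4.4345.

4.4345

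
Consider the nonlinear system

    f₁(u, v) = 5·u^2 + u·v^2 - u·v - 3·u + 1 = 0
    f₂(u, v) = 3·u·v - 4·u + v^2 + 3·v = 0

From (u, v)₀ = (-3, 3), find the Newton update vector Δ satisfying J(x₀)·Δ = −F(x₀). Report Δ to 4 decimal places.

At (-3, 3): F = (37.0000, 3.0000).
Jacobian J = [[10·u + v^2 - v - 3, 2·u·v - u], [3·v - 4, 3·u + 2·v + 3]].
At the point, J = [[-27.0000, -15.0000], [5.0000, 0.0000]] (det J = 75.0000).
Solving J·Δ = −F gives Δ = (-0.6000, 3.5467).

(-0.6000, 3.5467)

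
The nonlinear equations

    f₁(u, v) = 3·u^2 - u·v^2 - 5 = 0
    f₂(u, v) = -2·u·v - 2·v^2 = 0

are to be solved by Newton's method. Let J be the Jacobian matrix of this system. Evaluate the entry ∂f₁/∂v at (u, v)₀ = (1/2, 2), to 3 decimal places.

∂f₁/∂v = -2·u·v.
At (1/2, 2) this is -2.000.

-2.000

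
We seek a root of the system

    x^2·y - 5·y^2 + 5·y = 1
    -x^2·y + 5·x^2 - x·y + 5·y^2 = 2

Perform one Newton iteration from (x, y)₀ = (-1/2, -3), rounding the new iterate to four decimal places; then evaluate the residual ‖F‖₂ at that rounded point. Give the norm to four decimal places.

At (-1/2, -3): F = (-61.7500, 43.5000).
Jacobian J = [[2·x·y, x^2 - 10·y + 5], [-2·x·y + 10·x - y, -x^2 - x + 10·y]].
At the point, J = [[3.0000, 35.2500], [-5.0000, -29.7500]] (det J = 87.0000).
Solving J·Δ = −F gives Δ = (-3.4907, 2.0489).
Then the next iterate is (x, y)₁ = (-3.9907, -0.9511).
Re-evaluating at (-3.9907, -0.9511): F = (-25.425376, 93.502754), so ‖F‖₂ = 96.8980.

96.8980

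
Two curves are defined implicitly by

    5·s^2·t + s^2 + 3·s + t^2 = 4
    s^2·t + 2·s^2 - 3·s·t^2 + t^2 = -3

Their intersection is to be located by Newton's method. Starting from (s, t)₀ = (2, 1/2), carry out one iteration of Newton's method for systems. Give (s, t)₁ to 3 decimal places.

At (2, 1/2): F = (16.250, 11.750).
Jacobian J = [[10·s·t + 2·s + 3, 5·s^2 + 2·t], [2·s·t + 4·s - 3·t^2, s^2 - 6·s·t + 2·t]].
At the point, J = [[17.000, 21.000], [9.250, -1.000]] (det J = -211.250).
Solving J·Δ = −F gives Δ = (-1.245, 0.234).
Then the next iterate is (s, t)₁ = (0.755, 0.734).

(0.755, 0.734)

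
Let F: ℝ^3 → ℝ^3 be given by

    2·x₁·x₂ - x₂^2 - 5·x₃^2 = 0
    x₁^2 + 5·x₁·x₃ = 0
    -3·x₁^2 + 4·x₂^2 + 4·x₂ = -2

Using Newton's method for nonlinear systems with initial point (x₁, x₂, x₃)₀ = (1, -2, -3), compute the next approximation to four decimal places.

(0.5141, -1.1737, -1.4634)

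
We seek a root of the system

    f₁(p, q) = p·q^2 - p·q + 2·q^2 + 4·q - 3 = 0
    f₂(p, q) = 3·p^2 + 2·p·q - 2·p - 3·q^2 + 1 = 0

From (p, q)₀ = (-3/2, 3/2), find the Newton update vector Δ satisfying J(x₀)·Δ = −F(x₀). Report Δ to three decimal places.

(1.553, -1.077)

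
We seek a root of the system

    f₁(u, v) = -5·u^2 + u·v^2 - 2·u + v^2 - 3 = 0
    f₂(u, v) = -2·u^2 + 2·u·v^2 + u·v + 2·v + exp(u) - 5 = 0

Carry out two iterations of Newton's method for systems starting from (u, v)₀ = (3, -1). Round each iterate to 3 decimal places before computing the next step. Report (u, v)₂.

At (3, -1): F = (-50.000, -1.91446).
Jacobian J = [[-10·u + v^2 - 2, 2·u·v + 2·v], [-4·u + 2·v^2 + v + exp(u), 4·u·v + u + 2]].
At the point, J = [[-31.000, -8.000], [9.08554, -7.000]] (det J = 289.68430).
Solving J·Δ = −F gives Δ = (-1.155, -1.773).
Then the next iterate is (u, v)₁ = (1.845, -2.773).
Round to (1.845, -2.773) and repeat: F = (-1.83341, 12.23223), J = [[-12.76047, -15.77837], [11.55416, -16.61974]].
Δ = (-0.567, 0.342), so (u, v)₂ = (1.278, -2.431).

(1.278, -2.431)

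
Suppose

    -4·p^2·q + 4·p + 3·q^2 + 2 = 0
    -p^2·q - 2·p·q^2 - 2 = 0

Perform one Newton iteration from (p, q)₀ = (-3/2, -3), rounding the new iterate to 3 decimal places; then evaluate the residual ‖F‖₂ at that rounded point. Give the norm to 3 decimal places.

60.681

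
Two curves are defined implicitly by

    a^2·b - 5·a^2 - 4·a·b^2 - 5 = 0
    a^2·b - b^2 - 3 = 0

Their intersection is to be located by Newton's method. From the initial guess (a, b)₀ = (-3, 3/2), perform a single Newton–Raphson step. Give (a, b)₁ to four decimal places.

At (-3, 3/2): F = (-9.5000, 8.2500).
Jacobian J = [[2·a·b - 10·a - 4·b^2, a^2 - 8·a·b], [2·a·b, a^2 - 2·b]].
At the point, J = [[12.0000, 45.0000], [-9.0000, 6.0000]] (det J = 477.0000).
Solving J·Δ = −F gives Δ = (0.8978, -0.0283).
Then the next iterate is (a, b)₁ = (-2.1022, 1.4717).

(-2.1022, 1.4717)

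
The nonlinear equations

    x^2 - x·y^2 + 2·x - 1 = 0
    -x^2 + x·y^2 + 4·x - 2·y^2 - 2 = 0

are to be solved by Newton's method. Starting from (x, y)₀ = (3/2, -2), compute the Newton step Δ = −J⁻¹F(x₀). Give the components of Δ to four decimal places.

(-0.0714, 0.3036)

At (3/2, -2): F = (-1.7500, -0.2500).
Jacobian J = [[2·x - y^2 + 2, -2·x·y], [-2·x + y^2 + 4, 2·x·y - 4·y]].
At the point, J = [[1.0000, 6.0000], [5.0000, 2.0000]] (det J = -28.0000).
Solving J·Δ = −F gives Δ = (-0.0714, 0.3036).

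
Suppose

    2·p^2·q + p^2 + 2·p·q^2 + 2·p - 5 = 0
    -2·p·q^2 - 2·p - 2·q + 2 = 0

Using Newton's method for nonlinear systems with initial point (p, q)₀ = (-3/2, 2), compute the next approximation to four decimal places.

(-1.4200, 0.7800)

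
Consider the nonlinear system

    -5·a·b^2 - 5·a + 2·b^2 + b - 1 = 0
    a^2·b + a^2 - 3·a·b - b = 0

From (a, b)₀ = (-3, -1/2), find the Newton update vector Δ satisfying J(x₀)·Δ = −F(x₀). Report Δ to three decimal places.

(2.378, 0.180)

At (-3, -1/2): F = (17.750, 0.500).
Jacobian J = [[-5·b^2 - 5, -10·a·b + 4·b + 1], [2·a·b + 2·a - 3·b, a^2 - 3·a - 1]].
At the point, J = [[-6.250, -16.000], [-1.500, 17.000]] (det J = -130.250).
Solving J·Δ = −F gives Δ = (2.378, 0.180).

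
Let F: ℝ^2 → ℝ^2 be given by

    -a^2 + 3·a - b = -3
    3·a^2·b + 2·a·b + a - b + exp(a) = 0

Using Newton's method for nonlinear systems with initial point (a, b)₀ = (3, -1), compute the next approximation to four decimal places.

At (3, -1): F = (4.0000, -8.914463).
Jacobian J = [[-2·a + 3, -1], [6·a·b + 2·b + exp(a) + 1, 3·a^2 + 2·a - 1]].
At the point, J = [[-3.0000, -1.0000], [1.085537, 32.0000]] (det J = -94.914463).
Solving J·Δ = −F gives Δ = (1.2547, 0.2360).
Then the next iterate is (a, b)₁ = (4.2547, -0.7640).

(4.2547, -0.7640)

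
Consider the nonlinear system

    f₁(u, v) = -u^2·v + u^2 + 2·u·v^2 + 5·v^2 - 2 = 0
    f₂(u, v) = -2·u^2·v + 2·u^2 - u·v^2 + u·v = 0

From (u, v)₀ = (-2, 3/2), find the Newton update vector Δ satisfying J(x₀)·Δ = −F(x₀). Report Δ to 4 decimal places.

At (-2, 3/2): F = (-1.7500, -2.5000).
Jacobian J = [[-2·u·v + 2·u + 2·v^2, -u^2 + 4·u·v + 10·v], [-4·u·v + 4·u - v^2 + v, -2·u^2 - 2·u·v + u]].
At the point, J = [[6.5000, -1.0000], [3.2500, -4.0000]] (det J = -22.7500).
Solving J·Δ = −F gives Δ = (0.1978, -0.4643).

(0.1978, -0.4643)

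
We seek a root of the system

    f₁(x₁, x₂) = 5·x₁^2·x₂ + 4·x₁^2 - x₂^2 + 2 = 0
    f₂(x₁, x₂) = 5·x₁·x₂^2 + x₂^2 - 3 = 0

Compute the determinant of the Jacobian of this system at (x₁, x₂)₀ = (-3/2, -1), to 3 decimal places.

-27.250

J = [[10·x₁·x₂ + 8·x₁, 5·x₁^2 - 2·x₂], [5·x₂^2, 10·x₁·x₂ + 2·x₂]].
At the point, J = [[3.000, 13.250], [5.000, 13.000]].
det J = -27.250.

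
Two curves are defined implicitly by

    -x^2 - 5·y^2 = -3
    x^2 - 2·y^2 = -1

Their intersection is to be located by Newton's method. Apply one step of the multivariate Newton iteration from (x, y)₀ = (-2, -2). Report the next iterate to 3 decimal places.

(-1.036, -1.143)

At (-2, -2): F = (-21.000, -3.000).
Jacobian J = [[-2·x, -10·y], [2·x, -4·y]].
At the point, J = [[4.000, 20.000], [-4.000, 8.000]] (det J = 112.000).
Solving J·Δ = −F gives Δ = (0.964, 0.857).
Then the next iterate is (x, y)₁ = (-1.036, -1.143).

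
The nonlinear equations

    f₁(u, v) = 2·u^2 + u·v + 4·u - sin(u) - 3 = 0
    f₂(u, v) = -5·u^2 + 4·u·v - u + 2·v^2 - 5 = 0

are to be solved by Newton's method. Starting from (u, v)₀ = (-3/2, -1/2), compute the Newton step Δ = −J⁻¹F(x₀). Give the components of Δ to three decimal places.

(-0.133, -1.606)

At (-3/2, -1/2): F = (-2.75251, -11.250).
Jacobian J = [[4·u + v - cos(u) + 4, u], [-10·u + 4·v - 1, 4·u + 4·v]].
At the point, J = [[-2.57074, -1.500], [12.000, -8.000]] (det J = 38.56590).
Solving J·Δ = −F gives Δ = (-0.133, -1.606).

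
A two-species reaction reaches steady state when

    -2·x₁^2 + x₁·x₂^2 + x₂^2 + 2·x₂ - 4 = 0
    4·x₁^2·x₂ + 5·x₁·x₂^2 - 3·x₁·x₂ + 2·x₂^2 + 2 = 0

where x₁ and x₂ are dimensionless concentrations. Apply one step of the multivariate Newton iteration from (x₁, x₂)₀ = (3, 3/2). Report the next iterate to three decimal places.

(1.594, 1.235)

At (3, 3/2): F = (-10.000, 80.750).
Jacobian J = [[-4·x₁ + x₂^2, 2·x₁·x₂ + 2·x₂ + 2], [8·x₁·x₂ + 5·x₂^2 - 3·x₂, 4·x₁^2 + 10·x₁·x₂ - 3·x₁ + 4·x₂]].
At the point, J = [[-9.750, 14.000], [42.750, 78.000]] (det J = -1359.000).
Solving J·Δ = −F gives Δ = (-1.406, -0.265).
Then the next iterate is (x₁, x₂)₁ = (1.594, 1.235).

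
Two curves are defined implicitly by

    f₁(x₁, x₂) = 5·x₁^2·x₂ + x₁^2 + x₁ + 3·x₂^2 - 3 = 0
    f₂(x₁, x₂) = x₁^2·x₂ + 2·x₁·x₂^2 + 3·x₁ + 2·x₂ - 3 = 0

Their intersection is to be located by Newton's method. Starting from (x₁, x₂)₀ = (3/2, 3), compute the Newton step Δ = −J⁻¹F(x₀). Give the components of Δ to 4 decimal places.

(-0.7606, -0.8284)

At (3/2, 3): F = (61.5000, 41.2500).
Jacobian J = [[10·x₁·x₂ + 2·x₁ + 1, 5·x₁^2 + 6·x₂], [2·x₁·x₂ + 2·x₂^2 + 3, x₁^2 + 4·x₁·x₂ + 2]].
At the point, J = [[49.0000, 29.2500], [30.0000, 22.2500]] (det J = 212.7500).
Solving J·Δ = −F gives Δ = (-0.7606, -0.8284).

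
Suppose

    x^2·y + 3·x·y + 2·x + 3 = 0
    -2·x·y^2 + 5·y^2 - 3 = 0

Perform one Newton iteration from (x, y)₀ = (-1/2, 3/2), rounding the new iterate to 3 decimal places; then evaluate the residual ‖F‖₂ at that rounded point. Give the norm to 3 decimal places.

1.846

At (-1/2, 3/2): F = (0.125, 10.500).
Jacobian J = [[2·x·y + 3·y + 2, x^2 + 3·x], [-2·y^2, -4·x·y + 10·y]].
At the point, J = [[5.000, -1.250], [-4.500, 18.000]] (det J = 84.375).
Solving J·Δ = −F gives Δ = (-0.182, -0.629).
Then the next iterate is (x, y)₁ = (-0.682, 0.871).
Re-evaluating at (-0.682, 0.871): F = (0.25906, 1.82799), so ‖F‖₂ = 1.846.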